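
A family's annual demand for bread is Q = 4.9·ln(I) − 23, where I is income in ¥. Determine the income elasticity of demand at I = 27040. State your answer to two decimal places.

0.18

At I = 27040: Q = 27.005.
dQ/dI = 4.9/I = 0.000181213 at this income.
η = (dQ/dI)·(I/Q) = 0.000181213 × (27040/27.005) = 0.18.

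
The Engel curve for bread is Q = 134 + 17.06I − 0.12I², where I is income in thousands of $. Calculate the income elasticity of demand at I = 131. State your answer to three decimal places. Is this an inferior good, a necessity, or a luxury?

-6.086 (inferior good)

At I = 131: Q = 309.5400.
dQ/dI = 17.06 − 0.24I = -14.38000.
η = (dQ/dI)·(I/Q) = -14.38000 × (131/309.5400) = -6.086.
η < 0 ⇒ inferior good.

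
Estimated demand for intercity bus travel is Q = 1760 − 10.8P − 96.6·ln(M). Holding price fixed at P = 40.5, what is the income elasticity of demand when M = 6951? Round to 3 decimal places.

-0.206

At P = 40.5, M = 6951: Q = 468.014.
Holding P constant, ∂Q/∂M = -96.6/M = -0.0138973.
η_M = (∂Q/∂M)·(M/Q) = -0.0138973 × (6951/468.014) = -0.206.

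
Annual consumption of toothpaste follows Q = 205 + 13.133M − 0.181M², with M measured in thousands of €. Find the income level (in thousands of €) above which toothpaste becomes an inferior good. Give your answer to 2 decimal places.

dQ/dM = 13.133 − 0.362M.
The good is inferior where dQ/dM < 0. Setting dQ/dM = 0 gives M = 13.133 / 0.362 = 36.28.

36.28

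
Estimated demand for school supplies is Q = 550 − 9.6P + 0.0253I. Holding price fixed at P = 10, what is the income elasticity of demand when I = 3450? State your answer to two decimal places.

0.16

At P = 10, I = 3450: Q = 541.285.
Holding P constant, ∂Q/∂I = 0.0253.
η_I = (∂Q/∂I)·(I/Q) = 0.0253 × (3450/541.285) = 0.16.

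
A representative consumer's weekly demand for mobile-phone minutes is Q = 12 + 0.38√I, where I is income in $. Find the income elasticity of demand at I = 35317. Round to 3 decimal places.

At I = 35317: Q = 83.413.
dQ/dI = 0.38/(2√I) = 0.00101102 at this income.
η = (dQ/dI)·(I/Q) = 0.00101102 × (35317/83.413) = 0.428.

0.428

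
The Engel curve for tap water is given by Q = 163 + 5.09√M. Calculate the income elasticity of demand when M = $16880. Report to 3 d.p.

At M = 16880: Q = 824.308.
dQ/dM = 5.09/(2√M) = 0.0195885 at this income.
η = (dQ/dM)·(M/Q) = 0.0195885 × (16880/824.308) = 0.401.

0.401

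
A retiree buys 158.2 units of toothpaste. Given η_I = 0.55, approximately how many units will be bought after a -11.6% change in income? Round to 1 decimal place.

148.1

%ΔQ ≈ η × %ΔI = 0.55 × (-11.6%) = -6.38%.
New Q ≈ 158.2 × (1 − 0.0638) = 148.1.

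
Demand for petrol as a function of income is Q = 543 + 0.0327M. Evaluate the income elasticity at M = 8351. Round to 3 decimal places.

At M = 8351: Q = 816.078.
dQ/dM = 0.0327.
η = (dQ/dM)·(M/Q) = 0.0327 × (8351/816.078) = 0.335.

0.335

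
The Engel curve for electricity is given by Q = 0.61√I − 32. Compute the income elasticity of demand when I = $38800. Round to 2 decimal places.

0.68

At I = 38800: Q = 88.156.
dQ/dI = 0.61/(2√I) = 0.0015484 at this income.
η = (dQ/dI)·(I/Q) = 0.0015484 × (38800/88.156) = 0.68.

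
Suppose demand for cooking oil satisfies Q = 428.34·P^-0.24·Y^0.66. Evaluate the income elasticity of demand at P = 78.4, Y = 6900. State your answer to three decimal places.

0.660

For a multiplicative demand Q = A·P^α·Y^β, the income elasticity is β everywhere.
Here β = 0.66, so η = 0.660.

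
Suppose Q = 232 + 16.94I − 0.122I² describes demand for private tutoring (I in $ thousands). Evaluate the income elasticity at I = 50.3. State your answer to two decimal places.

At I = 50.3: Q = 775.4110.
dQ/dI = 16.94 − 0.244I = 4.66680.
η = (dQ/dI)·(I/Q) = 4.66680 × (50.3/775.4110) = 0.30.

0.30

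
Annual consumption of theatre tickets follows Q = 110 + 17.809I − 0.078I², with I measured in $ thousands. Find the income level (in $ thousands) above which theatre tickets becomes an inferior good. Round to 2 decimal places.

114.16

dQ/dI = 17.809 − 0.156I.
The good is inferior where dQ/dI < 0. Setting dQ/dI = 0 gives I = 17.809 / 0.156 = 114.16.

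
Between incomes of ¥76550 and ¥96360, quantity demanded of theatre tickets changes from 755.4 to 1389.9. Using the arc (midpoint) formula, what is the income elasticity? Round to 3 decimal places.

2.582

ΔQ = 1389.9 − 755.4 = 634.5; midpoint Q̄ = (755.4 + 1389.9)/2 = 1072.65.
ΔI = 96360 − 76550 = 19810; midpoint Ī = (76550 + 96360)/2 = 86455.
η = (ΔQ/Q̄) ÷ (ΔI/Ī) = (634.5/1072.65) ÷ (19810/86455) = 2.582.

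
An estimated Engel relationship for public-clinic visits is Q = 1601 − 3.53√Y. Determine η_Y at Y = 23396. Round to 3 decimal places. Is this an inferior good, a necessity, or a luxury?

At Y = 23396: Q = 1061.060.
dQ/dY = -3.53/(2√Y) = -0.0115392 at this income.
η = (dQ/dY)·(Y/Q) = -0.0115392 × (23396/1061.060) = -0.254.
Since η < 0, the good is an inferior good.

-0.254 (inferior good)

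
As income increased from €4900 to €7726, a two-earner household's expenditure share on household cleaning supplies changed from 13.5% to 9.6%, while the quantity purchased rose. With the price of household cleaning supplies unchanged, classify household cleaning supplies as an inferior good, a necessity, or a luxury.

necessity

Quantity rises but the budget share falls as income rises, so 0 < η < 1.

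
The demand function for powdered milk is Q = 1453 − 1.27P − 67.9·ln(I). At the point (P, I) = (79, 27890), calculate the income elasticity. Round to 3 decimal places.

At P = 79, I = 27890: Q = 657.644.
Holding P constant, ∂Q/∂I = -67.9/I = -0.00243456.
η_I = (∂Q/∂I)·(I/Q) = -0.00243456 × (27890/657.644) = -0.103.

-0.103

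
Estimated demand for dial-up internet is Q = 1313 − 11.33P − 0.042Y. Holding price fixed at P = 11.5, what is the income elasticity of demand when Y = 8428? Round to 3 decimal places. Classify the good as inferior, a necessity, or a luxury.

-0.427 (inferior good)

At P = 11.5, Y = 8428: Q = 828.729.
Holding P constant, ∂Q/∂Y = −0.042.
η_Y = (∂Q/∂Y)·(Y/Q) = -0.042 × (8428/828.729) = -0.427.
Since η < 0, this is an inferior good.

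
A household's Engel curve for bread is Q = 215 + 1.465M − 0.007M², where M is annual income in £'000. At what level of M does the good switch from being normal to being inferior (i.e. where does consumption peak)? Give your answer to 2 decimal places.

104.64

dQ/dM = 1.465 − 0.014M.
The good is inferior where dQ/dM < 0. Setting dQ/dM = 0 gives M = 1.465 / 0.014 = 104.64.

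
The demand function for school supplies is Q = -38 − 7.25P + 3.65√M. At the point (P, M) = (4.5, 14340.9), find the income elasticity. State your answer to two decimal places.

At P = 4.5, M = 14340.9: Q = 366.475.
Holding P constant, ∂Q/∂M = 3.65/(2√M) = 0.0152396.
η_M = (∂Q/∂M)·(M/Q) = 0.0152396 × (14340.9/366.475) = 0.60.

0.60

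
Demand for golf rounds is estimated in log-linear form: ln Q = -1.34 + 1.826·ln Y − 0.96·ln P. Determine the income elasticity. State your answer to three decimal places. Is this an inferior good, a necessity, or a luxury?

1.826 (luxury)

In a log-linear demand, the coefficient on ln Y is the income elasticity.
So η = 1.826.
η > 1 ⇒ luxury.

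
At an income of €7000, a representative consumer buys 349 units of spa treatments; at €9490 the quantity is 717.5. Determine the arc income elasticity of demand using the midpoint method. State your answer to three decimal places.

2.288

ΔQ = 717.5 − 349 = 368.5; midpoint Q̄ = (349 + 717.5)/2 = 533.25.
ΔI = 9490 − 7000 = 2490; midpoint Ī = (7000 + 9490)/2 = 8245.
η = (ΔQ/Q̄) ÷ (ΔI/Ī) = (368.5/533.25) ÷ (2490/8245) = 2.288.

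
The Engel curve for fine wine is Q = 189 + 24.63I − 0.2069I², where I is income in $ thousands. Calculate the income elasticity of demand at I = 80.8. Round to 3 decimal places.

-0.859

At I = 80.8: Q = 828.3284.
dQ/dI = 24.63 − 0.4138I = -8.80504.
η = (dQ/dI)·(I/Q) = -8.80504 × (80.8/828.3284) = -0.859.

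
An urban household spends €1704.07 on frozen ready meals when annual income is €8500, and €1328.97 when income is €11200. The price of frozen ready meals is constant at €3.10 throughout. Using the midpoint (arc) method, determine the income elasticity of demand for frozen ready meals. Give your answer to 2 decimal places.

With a constant price, Q₁ = 1704.07/3.10 = 549.700 and Q₂ = 1328.97/3.10 = 428.700 (equivalently, work directly with expenditure since P cancels).
Midpoint %ΔQ = (1328.97 − 1704.07)/1516.52 = -0.24734; midpoint %ΔI = (11200 − 8500)/9850 = 0.27411.
η = -0.24734 / 0.27411 = -0.90.

-0.90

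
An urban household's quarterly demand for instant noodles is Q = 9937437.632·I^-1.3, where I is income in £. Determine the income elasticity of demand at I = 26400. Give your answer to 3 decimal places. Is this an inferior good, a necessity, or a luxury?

For Q = A·I^β the income elasticity is constant and equal to β.
Here β = -1.3, so η = -1.300.
Since η < 0, the good is an inferior good.

-1.300 (inferior good)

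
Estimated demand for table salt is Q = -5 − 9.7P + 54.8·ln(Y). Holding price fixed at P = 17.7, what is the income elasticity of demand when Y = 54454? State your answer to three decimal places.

0.130

At P = 17.7, Y = 54454: Q = 420.910.
Holding P constant, ∂Q/∂Y = 54.8/Y = 0.00100635.
η_Y = (∂Q/∂Y)·(Y/Q) = 0.00100635 × (54454/420.910) = 0.130.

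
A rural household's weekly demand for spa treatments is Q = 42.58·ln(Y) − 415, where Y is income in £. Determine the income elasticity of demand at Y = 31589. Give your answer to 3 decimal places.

1.628

At Y = 31589: Q = 26.153.
dQ/dY = 42.58/Y = 0.00134794 at this income.
η = (dQ/dY)·(Y/Q) = 0.00134794 × (31589/26.153) = 1.628.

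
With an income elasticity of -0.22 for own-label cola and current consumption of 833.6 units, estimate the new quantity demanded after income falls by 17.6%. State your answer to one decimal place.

%ΔQ ≈ η × %ΔI = -0.22 × (-17.6%) = 3.872%.
New Q ≈ 833.6 × (1 + 0.03872) = 865.9.

865.9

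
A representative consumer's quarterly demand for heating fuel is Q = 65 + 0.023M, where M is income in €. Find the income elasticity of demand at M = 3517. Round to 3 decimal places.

0.554

At M = 3517: Q = 145.891.
dQ/dM = 0.023.
η = (dQ/dM)·(M/Q) = 0.023 × (3517/145.891) = 0.554.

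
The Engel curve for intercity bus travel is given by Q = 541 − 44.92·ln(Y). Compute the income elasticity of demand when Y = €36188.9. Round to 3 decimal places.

At Y = 36188.9: Q = 69.497.
dQ/dY = -44.92/Y = -0.00124126 at this income.
η = (dQ/dY)·(Y/Q) = -0.00124126 × (36188.9/69.497) = -0.646.

-0.646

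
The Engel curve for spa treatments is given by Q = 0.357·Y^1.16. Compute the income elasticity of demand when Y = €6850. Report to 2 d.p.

1.16

For Q = A·Y^β the income elasticity is constant and equal to β.
Here β = 1.16, so η = 1.16.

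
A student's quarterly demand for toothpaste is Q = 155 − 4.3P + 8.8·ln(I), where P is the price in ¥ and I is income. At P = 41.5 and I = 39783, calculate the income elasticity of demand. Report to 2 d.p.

At P = 41.5, I = 39783: Q = 69.753.
Holding P constant, ∂Q/∂I = 8.8/I = 0.0002212.
η_I = (∂Q/∂I)·(I/Q) = 0.0002212 × (39783/69.753) = 0.13.

0.13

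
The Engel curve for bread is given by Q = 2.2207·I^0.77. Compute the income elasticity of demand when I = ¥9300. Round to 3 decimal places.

0.770

For Q = A·I^β the income elasticity is constant and equal to β.
Here β = 0.77, so η = 0.770.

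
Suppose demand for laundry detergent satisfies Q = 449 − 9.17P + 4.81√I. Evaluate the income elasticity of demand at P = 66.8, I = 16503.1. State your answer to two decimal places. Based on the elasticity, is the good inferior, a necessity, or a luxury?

0.68 (necessity)

At P = 66.8, I = 16503.1: Q = 454.358.
Holding P constant, ∂Q/∂I = 4.81/(2√I) = 0.0187211.
η_I = (∂Q/∂I)·(I/Q) = 0.0187211 × (16503.1/454.358) = 0.68.
Since 0 < η < 1, this is a necessity.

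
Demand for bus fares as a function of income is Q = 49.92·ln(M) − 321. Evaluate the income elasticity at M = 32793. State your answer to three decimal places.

0.252

At M = 32793: Q = 198.067.
dQ/dM = 49.92/M = 0.00152228 at this income.
η = (dQ/dM)·(M/Q) = 0.00152228 × (32793/198.067) = 0.252.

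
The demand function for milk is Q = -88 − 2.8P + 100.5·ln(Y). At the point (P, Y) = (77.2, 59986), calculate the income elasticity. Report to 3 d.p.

At P = 77.2, Y = 59986: Q = 801.528.
Holding P constant, ∂Q/∂Y = 100.5/Y = 0.00167539.
η_Y = (∂Q/∂Y)·(Y/Q) = 0.00167539 × (59986/801.528) = 0.125.

0.125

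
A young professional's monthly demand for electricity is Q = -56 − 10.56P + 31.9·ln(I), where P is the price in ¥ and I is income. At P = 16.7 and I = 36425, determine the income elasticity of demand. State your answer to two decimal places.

At P = 16.7, I = 36425: Q = 102.694.
Holding P constant, ∂Q/∂I = 31.9/I = 0.000875772.
η_I = (∂Q/∂I)·(I/Q) = 0.000875772 × (36425/102.694) = 0.31.

0.31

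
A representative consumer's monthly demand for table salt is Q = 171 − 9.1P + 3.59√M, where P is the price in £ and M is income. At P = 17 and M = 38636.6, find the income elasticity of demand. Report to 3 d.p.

0.489

At P = 17, M = 38636.6: Q = 721.957.
Holding P constant, ∂Q/∂M = 3.59/(2√M) = 0.00913198.
η_M = (∂Q/∂M)·(M/Q) = 0.00913198 × (38636.6/721.957) = 0.489.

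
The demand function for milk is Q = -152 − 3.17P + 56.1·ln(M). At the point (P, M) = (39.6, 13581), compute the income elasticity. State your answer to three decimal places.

0.219

At P = 39.6, M = 13581: Q = 256.340.
Holding P constant, ∂Q/∂M = 56.1/M = 0.00413077.
η_M = (∂Q/∂M)·(M/Q) = 0.00413077 × (13581/256.340) = 0.219.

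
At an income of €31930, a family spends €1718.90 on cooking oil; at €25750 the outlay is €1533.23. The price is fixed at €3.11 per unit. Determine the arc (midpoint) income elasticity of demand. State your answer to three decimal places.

With a constant price, Q₁ = 1718.90/3.11 = 552.701 and Q₂ = 1533.23/3.11 = 493.000 (equivalently, work directly with expenditure since P cancels).
Midpoint %ΔQ = (1533.23 − 1718.90)/1626.07 = -0.11418; midpoint %ΔI = (25750 − 31930)/28840 = -0.21429.
η = -0.11418 / -0.21429 = 0.533.

0.533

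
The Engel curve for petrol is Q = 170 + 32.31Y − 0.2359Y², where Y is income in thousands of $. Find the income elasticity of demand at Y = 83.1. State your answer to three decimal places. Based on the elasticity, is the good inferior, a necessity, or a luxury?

At Y = 83.1: Q = 1225.9276.
dQ/dY = 32.31 − 0.4718Y = -6.89658.
η = (dQ/dY)·(Y/Q) = -6.89658 × (83.1/1225.9276) = -0.467.
η < 0 ⇒ inferior good.

-0.467 (inferior good)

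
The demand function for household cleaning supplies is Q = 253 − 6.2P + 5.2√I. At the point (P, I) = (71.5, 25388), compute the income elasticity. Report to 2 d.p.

At P = 71.5, I = 25388: Q = 638.248.
Holding P constant, ∂Q/∂I = 5.2/(2√I) = 0.0163177.
η_I = (∂Q/∂I)·(I/Q) = 0.0163177 × (25388/638.248) = 0.65.

0.65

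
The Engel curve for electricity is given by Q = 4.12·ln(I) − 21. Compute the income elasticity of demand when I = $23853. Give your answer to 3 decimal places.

0.201

At I = 23853: Q = 20.528.
dQ/dI = 4.12/I = 0.000172725 at this income.
η = (dQ/dI)·(I/Q) = 0.000172725 × (23853/20.528) = 0.201.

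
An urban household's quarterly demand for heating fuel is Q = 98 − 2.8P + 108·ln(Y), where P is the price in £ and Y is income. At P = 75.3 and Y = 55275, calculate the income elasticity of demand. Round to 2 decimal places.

0.10

At P = 75.3, Y = 55275: Q = 1066.528.
Holding P constant, ∂Q/∂Y = 108/Y = 0.00195387.
η_Y = (∂Q/∂Y)·(Y/Q) = 0.00195387 × (55275/1066.528) = 0.10.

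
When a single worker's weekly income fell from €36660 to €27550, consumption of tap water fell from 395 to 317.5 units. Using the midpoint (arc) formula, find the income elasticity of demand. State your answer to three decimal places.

ΔQ = 317.5 − 395 = -77.5; midpoint Q̄ = (395 + 317.5)/2 = 356.25.
ΔI = 27550 − 36660 = -9110; midpoint Ī = (36660 + 27550)/2 = 32105.
η = (ΔQ/Q̄) ÷ (ΔI/Ī) = (-77.5/356.25) ÷ (-9110/32105) = 0.767.

0.767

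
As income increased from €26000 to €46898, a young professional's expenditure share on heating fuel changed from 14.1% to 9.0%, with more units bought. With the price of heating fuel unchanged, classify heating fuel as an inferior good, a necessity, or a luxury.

Quantity rises but the budget share falls as income rises, so 0 < η < 1.

necessity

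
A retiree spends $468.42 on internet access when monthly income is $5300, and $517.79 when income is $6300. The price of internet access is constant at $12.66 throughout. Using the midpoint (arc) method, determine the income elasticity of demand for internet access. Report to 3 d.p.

0.581

With a constant price, Q₁ = 468.42/12.66 = 37.000 and Q₂ = 517.79/12.66 = 40.900 (equivalently, work directly with expenditure since P cancels).
Midpoint %ΔQ = (517.79 − 468.42)/493.11 = 0.10012; midpoint %ΔI = (6300 − 5300)/5800 = 0.17241.
η = 0.10012 / 0.17241 = 0.581.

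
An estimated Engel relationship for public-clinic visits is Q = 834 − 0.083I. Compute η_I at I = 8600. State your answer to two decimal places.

-5.94

At I = 8600: Q = 120.200.
dQ/dI = −0.083.
η = (dQ/dI)·(I/Q) = -0.083 × (8600/120.200) = -5.94.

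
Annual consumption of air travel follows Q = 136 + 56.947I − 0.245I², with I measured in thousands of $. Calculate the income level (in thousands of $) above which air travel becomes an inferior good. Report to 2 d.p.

116.22

dQ/dI = 56.947 − 0.49I.
The good is inferior where dQ/dI < 0. Setting dQ/dI = 0 gives I = 56.947 / 0.49 = 116.22.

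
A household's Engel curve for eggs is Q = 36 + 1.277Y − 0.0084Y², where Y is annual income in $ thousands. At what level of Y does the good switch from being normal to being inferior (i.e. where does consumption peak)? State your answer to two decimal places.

dQ/dY = 1.277 − 0.0168Y.
The good is inferior where dQ/dY < 0. Setting dQ/dY = 0 gives Y = 1.277 / 0.0168 = 76.01.

76.01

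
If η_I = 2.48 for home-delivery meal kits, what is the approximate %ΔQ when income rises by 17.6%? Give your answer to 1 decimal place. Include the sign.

43.6%

%ΔQ ≈ η × %ΔI = 2.48 × 17.6% = 43.6%.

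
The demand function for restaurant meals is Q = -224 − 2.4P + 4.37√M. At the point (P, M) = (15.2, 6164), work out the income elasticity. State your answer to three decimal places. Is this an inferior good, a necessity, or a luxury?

At P = 15.2, M = 6164: Q = 82.614.
Holding P constant, ∂Q/∂M = 4.37/(2√M) = 0.0278304.
η_M = (∂Q/∂M)·(M/Q) = 0.0278304 × (6164/82.614) = 2.076.
Since η > 1, this is a luxury.

2.076 (luxury)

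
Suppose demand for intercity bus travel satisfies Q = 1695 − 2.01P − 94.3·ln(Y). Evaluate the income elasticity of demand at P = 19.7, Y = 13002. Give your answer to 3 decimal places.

-0.124

At P = 19.7, Y = 13002: Q = 762.112.
Holding P constant, ∂Q/∂Y = -94.3/Y = -0.00725273.
η_Y = (∂Q/∂Y)·(Y/Q) = -0.00725273 × (13002/762.112) = -0.124.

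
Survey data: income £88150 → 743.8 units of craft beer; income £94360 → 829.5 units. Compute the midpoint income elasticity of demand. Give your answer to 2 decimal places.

1.60

ΔQ = 829.5 − 743.8 = 85.7; midpoint Q̄ = (743.8 + 829.5)/2 = 786.65.
ΔI = 94360 − 88150 = 6210; midpoint Ī = (88150 + 94360)/2 = 91255.
η = (ΔQ/Q̄) ÷ (ΔI/Ī) = (85.7/786.65) ÷ (6210/91255) = 1.60.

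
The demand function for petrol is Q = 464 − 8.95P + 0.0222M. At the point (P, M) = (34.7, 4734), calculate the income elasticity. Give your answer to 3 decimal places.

0.407

At P = 34.7, M = 4734: Q = 258.530.
Holding P constant, ∂Q/∂M = 0.0222.
η_M = (∂Q/∂M)·(M/Q) = 0.0222 × (4734/258.530) = 0.407.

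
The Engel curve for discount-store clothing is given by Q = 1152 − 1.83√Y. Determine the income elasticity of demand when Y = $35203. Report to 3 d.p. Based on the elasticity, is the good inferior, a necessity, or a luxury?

-0.212 (inferior good)

At Y = 35203: Q = 808.647.
dQ/dY = -1.83/(2√Y) = -0.00487676 at this income.
η = (dQ/dY)·(Y/Q) = -0.00487676 × (35203/808.647) = -0.212.
Since η < 0, the good is an inferior good.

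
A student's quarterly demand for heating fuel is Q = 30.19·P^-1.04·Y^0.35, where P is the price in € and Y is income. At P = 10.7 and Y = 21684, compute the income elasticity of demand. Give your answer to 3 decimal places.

0.350

For a multiplicative demand Q = A·P^α·Y^β, the income elasticity is β everywhere.
Here β = 0.35, so η = 0.350.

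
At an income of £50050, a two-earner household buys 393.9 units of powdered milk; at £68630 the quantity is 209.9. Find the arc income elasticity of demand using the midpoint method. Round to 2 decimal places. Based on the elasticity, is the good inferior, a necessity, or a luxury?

-1.95 (inferior good)

ΔQ = 209.9 − 393.9 = -184; midpoint Q̄ = (393.9 + 209.9)/2 = 301.9.
ΔI = 68630 − 50050 = 18580; midpoint Ī = (50050 + 68630)/2 = 59340.
η = (ΔQ/Q̄) ÷ (ΔI/Ī) = (-184/301.9) ÷ (18580/59340) = -1.95.
η < 0 ⇒ inferior good.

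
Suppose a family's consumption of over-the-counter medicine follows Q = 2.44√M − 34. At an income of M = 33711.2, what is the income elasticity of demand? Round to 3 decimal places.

At M = 33711.2: Q = 413.999.
dQ/dM = 2.44/(2√M) = 0.00664466 at this income.
η = (dQ/dM)·(M/Q) = 0.00664466 × (33711.2/413.999) = 0.541.

0.541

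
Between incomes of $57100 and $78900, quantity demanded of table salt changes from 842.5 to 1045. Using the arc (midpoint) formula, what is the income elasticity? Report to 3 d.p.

ΔQ = 1045 − 842.5 = 202.5; midpoint Q̄ = (842.5 + 1045)/2 = 943.75.
ΔI = 78900 − 57100 = 21800; midpoint Ī = (57100 + 78900)/2 = 68000.
η = (ΔQ/Q̄) ÷ (ΔI/Ī) = (202.5/943.75) ÷ (21800/68000) = 0.669.

0.669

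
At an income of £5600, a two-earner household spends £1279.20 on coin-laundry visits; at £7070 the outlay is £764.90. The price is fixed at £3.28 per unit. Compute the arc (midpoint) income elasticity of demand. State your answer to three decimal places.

With a constant price, Q₁ = 1279.20/3.28 = 390.000 and Q₂ = 764.90/3.28 = 233.201 (equivalently, work directly with expenditure since P cancels).
Midpoint %ΔQ = (764.90 − 1279.20)/1022.05 = -0.50320; midpoint %ΔI = (7070 − 5600)/6335 = 0.23204.
η = -0.50320 / 0.23204 = -2.169.

-2.169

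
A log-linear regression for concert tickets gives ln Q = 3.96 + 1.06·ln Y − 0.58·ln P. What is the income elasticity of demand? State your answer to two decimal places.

In a log-linear demand, the coefficient on ln Y is the income elasticity.
So η = 1.06.

1.06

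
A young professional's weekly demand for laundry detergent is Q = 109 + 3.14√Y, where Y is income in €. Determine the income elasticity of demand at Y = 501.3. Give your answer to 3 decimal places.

0.196

At Y = 501.3: Q = 179.304.
dQ/dY = 3.14/(2√Y) = 0.0701214 at this income.
η = (dQ/dY)·(Y/Q) = 0.0701214 × (501.3/179.304) = 0.196.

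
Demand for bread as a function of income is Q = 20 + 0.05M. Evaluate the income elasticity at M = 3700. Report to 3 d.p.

0.902

At M = 3700: Q = 205.000.
dQ/dM = 0.05.
η = (dQ/dM)·(M/Q) = 0.05 × (3700/205.000) = 0.902.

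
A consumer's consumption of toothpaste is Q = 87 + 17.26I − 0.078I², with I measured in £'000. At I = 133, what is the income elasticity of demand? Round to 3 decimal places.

At I = 133: Q = 1002.8380.
dQ/dI = 17.26 − 0.156I = -3.48800.
η = (dQ/dI)·(I/Q) = -3.48800 × (133/1002.8380) = -0.463.

-0.463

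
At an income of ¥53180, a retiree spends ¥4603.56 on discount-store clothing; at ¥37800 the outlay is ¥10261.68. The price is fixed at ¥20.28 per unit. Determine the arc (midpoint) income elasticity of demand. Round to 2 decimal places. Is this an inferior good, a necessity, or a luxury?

With a constant price, Q₁ = 4603.56/20.28 = 227.000 and Q₂ = 10261.68/20.28 = 506.000 (equivalently, work directly with expenditure since P cancels).
Midpoint %ΔQ = (10261.68 − 4603.56)/7432.62 = 0.76126; midpoint %ΔI = (37800 − 53180)/45490 = -0.33810.
η = 0.76126 / -0.33810 = -2.25.
η < 0 ⇒ inferior good.

-2.25 (inferior good)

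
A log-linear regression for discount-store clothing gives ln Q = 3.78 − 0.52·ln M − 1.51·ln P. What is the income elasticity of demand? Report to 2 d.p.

-0.52

In a log-linear demand, the coefficient on ln M is the income elasticity.
So η = -0.52.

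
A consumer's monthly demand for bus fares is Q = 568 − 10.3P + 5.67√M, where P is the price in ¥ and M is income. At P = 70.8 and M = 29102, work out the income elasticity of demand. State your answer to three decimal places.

At P = 70.8, M = 29102: Q = 806.023.
Holding P constant, ∂Q/∂M = 5.67/(2√M) = 0.0166185.
η_M = (∂Q/∂M)·(M/Q) = 0.0166185 × (29102/806.023) = 0.600.

0.600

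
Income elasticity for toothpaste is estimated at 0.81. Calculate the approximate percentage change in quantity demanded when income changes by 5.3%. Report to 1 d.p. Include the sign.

%ΔQ ≈ η × %ΔI = 0.81 × 5.3% = 4.3%.

4.3%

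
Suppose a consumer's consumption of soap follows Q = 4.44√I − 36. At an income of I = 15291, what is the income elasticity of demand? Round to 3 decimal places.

0.535

At I = 15291: Q = 513.036.
dQ/dI = 4.44/(2√I) = 0.0179529 at this income.
η = (dQ/dI)·(I/Q) = 0.0179529 × (15291/513.036) = 0.535.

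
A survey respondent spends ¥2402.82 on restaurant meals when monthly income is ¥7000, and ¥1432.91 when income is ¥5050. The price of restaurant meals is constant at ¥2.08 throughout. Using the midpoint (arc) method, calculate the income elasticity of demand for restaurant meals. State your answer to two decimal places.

1.56

With a constant price, Q₁ = 2402.82/2.08 = 1155.202 and Q₂ = 1432.91/2.08 = 688.899 (equivalently, work directly with expenditure since P cancels).
Midpoint %ΔQ = (1432.91 − 2402.82)/1917.87 = -0.50572; midpoint %ΔI = (5050 − 7000)/6025 = -0.32365.
η = -0.50572 / -0.32365 = 1.56.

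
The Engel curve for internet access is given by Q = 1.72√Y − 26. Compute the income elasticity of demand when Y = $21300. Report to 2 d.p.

0.56

At Y = 21300: Q = 225.026.
dQ/dY = 1.72/(2√Y) = 0.00589262 at this income.
η = (dQ/dY)·(Y/Q) = 0.00589262 × (21300/225.026) = 0.56.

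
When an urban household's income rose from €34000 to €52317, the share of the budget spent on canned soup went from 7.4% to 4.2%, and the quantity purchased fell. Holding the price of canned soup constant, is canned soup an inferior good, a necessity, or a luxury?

inferior good

Quantity demanded falls as income rises, so η < 0.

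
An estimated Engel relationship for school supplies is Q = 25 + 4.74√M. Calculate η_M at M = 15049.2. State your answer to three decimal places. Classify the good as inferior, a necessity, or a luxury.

At M = 15049.2: Q = 606.480.
dQ/dM = 4.74/(2√M) = 0.0193193 at this income.
η = (dQ/dM)·(M/Q) = 0.0193193 × (15049.2/606.480) = 0.479.
Since 0 < η < 1, the good is a necessity.

0.479 (necessity)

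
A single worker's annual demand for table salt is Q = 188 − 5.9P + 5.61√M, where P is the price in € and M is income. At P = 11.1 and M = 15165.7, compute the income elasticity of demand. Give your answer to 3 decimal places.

0.425

At P = 11.1, M = 15165.7: Q = 813.376.
Holding P constant, ∂Q/∂M = 5.61/(2√M) = 0.0227773.
η_M = (∂Q/∂M)·(M/Q) = 0.0227773 × (15165.7/813.376) = 0.425.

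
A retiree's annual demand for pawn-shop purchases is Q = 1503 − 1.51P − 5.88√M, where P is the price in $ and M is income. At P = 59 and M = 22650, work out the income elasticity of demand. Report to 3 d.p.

-0.836

At P = 59, M = 22650: Q = 528.975.
Holding P constant, ∂Q/∂M = -5.88/(2√M) = -0.019535.
η_M = (∂Q/∂M)·(M/Q) = -0.019535 × (22650/528.975) = -0.836.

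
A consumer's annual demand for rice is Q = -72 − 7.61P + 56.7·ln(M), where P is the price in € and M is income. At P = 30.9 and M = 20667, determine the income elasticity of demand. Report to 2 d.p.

At P = 30.9, M = 20667: Q = 256.239.
Holding P constant, ∂Q/∂M = 56.7/M = 0.0027435.
η_M = (∂Q/∂M)·(M/Q) = 0.0027435 × (20667/256.239) = 0.22.

0.22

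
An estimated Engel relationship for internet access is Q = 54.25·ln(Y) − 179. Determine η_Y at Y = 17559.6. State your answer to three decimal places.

At Y = 17559.6: Q = 351.205.
dQ/dY = 54.25/Y = 0.00308948 at this income.
η = (dQ/dY)·(Y/Q) = 0.00308948 × (17559.6/351.205) = 0.154.

0.154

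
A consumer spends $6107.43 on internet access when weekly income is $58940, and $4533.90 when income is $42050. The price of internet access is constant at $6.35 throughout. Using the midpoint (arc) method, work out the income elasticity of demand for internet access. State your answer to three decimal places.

With a constant price, Q₁ = 6107.43/6.35 = 961.800 and Q₂ = 4533.90/6.35 = 714.000 (equivalently, work directly with expenditure since P cancels).
Midpoint %ΔQ = (4533.90 − 6107.43)/5320.67 = -0.29574; midpoint %ΔI = (42050 − 58940)/50495 = -0.33449.
η = -0.29574 / -0.33449 = 0.884.

0.884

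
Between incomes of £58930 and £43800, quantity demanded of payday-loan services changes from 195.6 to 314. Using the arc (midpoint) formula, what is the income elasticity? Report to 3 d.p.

ΔQ = 314 − 195.6 = 118.4; midpoint Q̄ = (195.6 + 314)/2 = 254.8.
ΔI = 43800 − 58930 = -15130; midpoint Ī = (58930 + 43800)/2 = 51365.
η = (ΔQ/Q̄) ÷ (ΔI/Ī) = (118.4/254.8) ÷ (-15130/51365) = -1.578.

-1.578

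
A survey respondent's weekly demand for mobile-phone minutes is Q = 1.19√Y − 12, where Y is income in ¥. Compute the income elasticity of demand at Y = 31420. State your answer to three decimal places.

0.530

At Y = 31420: Q = 198.936.
dQ/dY = 1.19/(2√Y) = 0.00335671 at this income.
η = (dQ/dY)·(Y/Q) = 0.00335671 × (31420/198.936) = 0.530.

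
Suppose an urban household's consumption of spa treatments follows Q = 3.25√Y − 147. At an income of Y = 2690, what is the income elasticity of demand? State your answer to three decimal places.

3.909

At Y = 2690: Q = 21.562.
dQ/dY = 3.25/(2√Y) = 0.0313312 at this income.
η = (dQ/dY)·(Y/Q) = 0.0313312 × (2690/21.562) = 3.909.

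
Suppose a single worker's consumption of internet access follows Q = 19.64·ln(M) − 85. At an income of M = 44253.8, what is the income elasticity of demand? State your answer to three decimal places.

At M = 44253.8: Q = 125.103.
dQ/dM = 19.64/M = 0.000443804 at this income.
η = (dQ/dM)·(M/Q) = 0.000443804 × (44253.8/125.103) = 0.157.

0.157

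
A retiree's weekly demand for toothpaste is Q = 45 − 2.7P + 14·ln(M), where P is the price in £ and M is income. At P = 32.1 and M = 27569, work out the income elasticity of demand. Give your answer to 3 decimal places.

0.138

At P = 32.1, M = 27569: Q = 101.472.
Holding P constant, ∂Q/∂M = 14/M = 0.000507817.
η_M = (∂Q/∂M)·(M/Q) = 0.000507817 × (27569/101.472) = 0.138.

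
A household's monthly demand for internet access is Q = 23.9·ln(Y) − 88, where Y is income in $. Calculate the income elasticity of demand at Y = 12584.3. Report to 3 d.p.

0.174

At Y = 12584.3: Q = 137.621.
dQ/dY = 23.9/Y = 0.00189919 at this income.
η = (dQ/dY)·(Y/Q) = 0.00189919 × (12584.3/137.621) = 0.174.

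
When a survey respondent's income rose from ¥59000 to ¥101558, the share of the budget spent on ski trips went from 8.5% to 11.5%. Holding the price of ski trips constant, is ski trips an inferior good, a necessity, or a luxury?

luxury

The budget share rises as income rises, so η > 1.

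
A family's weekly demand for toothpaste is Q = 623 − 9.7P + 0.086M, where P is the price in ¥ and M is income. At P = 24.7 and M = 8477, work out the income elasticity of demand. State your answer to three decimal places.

At P = 24.7, M = 8477: Q = 1112.432.
Holding P constant, ∂Q/∂M = 0.086.
η_M = (∂Q/∂M)·(M/Q) = 0.086 × (8477/1112.432) = 0.655.

0.655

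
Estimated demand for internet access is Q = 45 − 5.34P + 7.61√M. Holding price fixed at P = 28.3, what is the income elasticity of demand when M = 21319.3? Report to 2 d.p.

0.55

At P = 28.3, M = 21319.3: Q = 1005.024.
Holding P constant, ∂Q/∂M = 7.61/(2√M) = 0.0260596.
η_M = (∂Q/∂M)·(M/Q) = 0.0260596 × (21319.3/1005.024) = 0.55.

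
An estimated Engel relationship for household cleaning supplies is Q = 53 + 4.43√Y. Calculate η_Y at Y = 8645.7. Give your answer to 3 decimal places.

At Y = 8645.7: Q = 464.911.
dQ/dY = 4.43/(2√Y) = 0.0238217 at this income.
η = (dQ/dY)·(Y/Q) = 0.0238217 × (8645.7/464.911) = 0.443.

0.443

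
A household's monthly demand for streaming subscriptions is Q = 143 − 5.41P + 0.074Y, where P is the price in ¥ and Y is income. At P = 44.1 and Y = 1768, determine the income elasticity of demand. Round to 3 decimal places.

3.711

At P = 44.1, Y = 1768: Q = 35.251.
Holding P constant, ∂Q/∂Y = 0.074.
η_Y = (∂Q/∂Y)·(Y/Q) = 0.074 × (1768/35.251) = 3.711.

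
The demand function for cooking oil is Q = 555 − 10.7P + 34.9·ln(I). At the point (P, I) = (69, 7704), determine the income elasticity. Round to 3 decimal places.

At P = 69, I = 7704: Q = 129.037.
Holding P constant, ∂Q/∂I = 34.9/I = 0.00453011.
η_I = (∂Q/∂I)·(I/Q) = 0.00453011 × (7704/129.037) = 0.270.

0.270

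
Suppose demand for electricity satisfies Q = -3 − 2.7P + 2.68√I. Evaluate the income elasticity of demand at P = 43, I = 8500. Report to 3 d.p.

At P = 43, I = 8500: Q = 127.984.
Holding P constant, ∂Q/∂I = 2.68/(2√I) = 0.0145343.
η_I = (∂Q/∂I)·(I/Q) = 0.0145343 × (8500/127.984) = 0.965.

0.965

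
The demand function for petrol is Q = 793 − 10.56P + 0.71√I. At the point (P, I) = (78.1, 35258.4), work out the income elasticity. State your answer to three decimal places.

0.656

At P = 78.1, I = 35258.4: Q = 101.582.
Holding P constant, ∂Q/∂I = 0.71/(2√I) = 0.00189059.
η_I = (∂Q/∂I)·(I/Q) = 0.00189059 × (35258.4/101.582) = 0.656.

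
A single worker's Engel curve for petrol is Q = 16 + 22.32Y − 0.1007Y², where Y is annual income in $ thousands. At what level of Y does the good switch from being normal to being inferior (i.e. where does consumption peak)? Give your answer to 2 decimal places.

dQ/dY = 22.32 − 0.2014Y.
The good is inferior where dQ/dY < 0. Setting dQ/dY = 0 gives Y = 22.32 / 0.2014 = 110.82.

110.82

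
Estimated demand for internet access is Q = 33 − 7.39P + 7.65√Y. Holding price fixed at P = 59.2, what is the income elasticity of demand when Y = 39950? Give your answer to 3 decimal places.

At P = 59.2, Y = 39950: Q = 1124.555.
Holding P constant, ∂Q/∂Y = 7.65/(2√Y) = 0.019137.
η_Y = (∂Q/∂Y)·(Y/Q) = 0.019137 × (39950/1124.555) = 0.680.

0.680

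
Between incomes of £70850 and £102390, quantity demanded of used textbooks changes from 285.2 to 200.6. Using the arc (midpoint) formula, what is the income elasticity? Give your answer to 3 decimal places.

-0.957

ΔQ = 200.6 − 285.2 = -84.6; midpoint Q̄ = (285.2 + 200.6)/2 = 242.9.
ΔI = 102390 − 70850 = 31540; midpoint Ī = (70850 + 102390)/2 = 86620.
η = (ΔQ/Q̄) ÷ (ΔI/Ī) = (-84.6/242.9) ÷ (31540/86620) = -0.957.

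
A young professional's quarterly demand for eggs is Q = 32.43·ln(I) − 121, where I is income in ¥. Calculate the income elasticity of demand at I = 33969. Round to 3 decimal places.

0.149

At I = 33969: Q = 217.349.
dQ/dI = 32.43/I = 0.000954694 at this income.
η = (dQ/dI)·(I/Q) = 0.000954694 × (33969/217.349) = 0.149.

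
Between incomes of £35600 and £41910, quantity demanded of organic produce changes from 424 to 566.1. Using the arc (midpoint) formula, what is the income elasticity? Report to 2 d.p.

1.76

ΔQ = 566.1 − 424 = 142.1; midpoint Q̄ = (424 + 566.1)/2 = 495.05.
ΔI = 41910 − 35600 = 6310; midpoint Ī = (35600 + 41910)/2 = 38755.
η = (ΔQ/Q̄) ÷ (ΔI/Ī) = (142.1/495.05) ÷ (6310/38755) = 1.76.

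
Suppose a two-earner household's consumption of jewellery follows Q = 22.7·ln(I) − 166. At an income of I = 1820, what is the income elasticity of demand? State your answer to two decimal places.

At I = 1820: Q = 4.400.
dQ/dI = 22.7/I = 0.0124725 at this income.
η = (dQ/dI)·(I/Q) = 0.0124725 × (1820/4.400) = 5.16.

5.16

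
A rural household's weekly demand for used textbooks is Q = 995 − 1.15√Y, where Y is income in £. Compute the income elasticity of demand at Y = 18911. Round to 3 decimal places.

-0.094

At Y = 18911: Q = 836.855.
dQ/dY = -1.15/(2√Y) = -0.00418129 at this income.
η = (dQ/dY)·(Y/Q) = -0.00418129 × (18911/836.855) = -0.094.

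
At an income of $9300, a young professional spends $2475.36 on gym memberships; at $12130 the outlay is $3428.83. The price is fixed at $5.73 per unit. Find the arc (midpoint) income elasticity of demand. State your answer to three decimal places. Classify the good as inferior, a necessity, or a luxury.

1.223 (luxury)

With a constant price, Q₁ = 2475.36/5.73 = 432.000 and Q₂ = 3428.83/5.73 = 598.400 (equivalently, work directly with expenditure since P cancels).
Midpoint %ΔQ = (3428.83 − 2475.36)/2952.10 = 0.32298; midpoint %ΔI = (12130 − 9300)/10715 = 0.26412.
η = 0.32298 / 0.26412 = 1.223.
η > 1 ⇒ luxury.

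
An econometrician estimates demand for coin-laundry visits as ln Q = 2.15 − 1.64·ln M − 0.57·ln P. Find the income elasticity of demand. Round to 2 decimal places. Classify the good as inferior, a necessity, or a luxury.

-1.64 (inferior good)

In a log-linear demand, the coefficient on ln M is the income elasticity.
So η = -1.64.
η < 0 ⇒ inferior good.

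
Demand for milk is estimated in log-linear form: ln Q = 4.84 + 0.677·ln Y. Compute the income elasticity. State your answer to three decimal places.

0.677

In a log-linear demand, the coefficient on ln Y is the income elasticity.
So η = 0.677.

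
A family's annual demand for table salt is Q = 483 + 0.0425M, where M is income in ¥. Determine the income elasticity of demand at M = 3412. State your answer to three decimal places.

At M = 3412: Q = 628.010.
dQ/dM = 0.0425.
η = (dQ/dM)·(M/Q) = 0.0425 × (3412/628.010) = 0.231.

0.231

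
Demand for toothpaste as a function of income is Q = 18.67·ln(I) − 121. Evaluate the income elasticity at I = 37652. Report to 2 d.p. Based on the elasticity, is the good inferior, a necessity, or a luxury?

0.25 (necessity)

At I = 37652: Q = 75.710.
dQ/dI = 18.67/I = 0.000495857 at this income.
η = (dQ/dI)·(I/Q) = 0.000495857 × (37652/75.710) = 0.25.
Since 0 < η < 1, the good is a necessity.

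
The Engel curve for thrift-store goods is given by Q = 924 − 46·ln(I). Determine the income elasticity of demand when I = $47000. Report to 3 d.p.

-0.107

At I = 47000: Q = 429.136.
dQ/dI = -46/I = -0.000978723 at this income.
η = (dQ/dI)·(I/Q) = -0.000978723 × (47000/429.136) = -0.107.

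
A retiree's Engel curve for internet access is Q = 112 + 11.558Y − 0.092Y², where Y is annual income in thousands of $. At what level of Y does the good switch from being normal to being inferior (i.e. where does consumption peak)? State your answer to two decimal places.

dQ/dY = 11.558 − 0.184Y.
The good is inferior where dQ/dY < 0. Setting dQ/dY = 0 gives Y = 11.558 / 0.184 = 62.82.

62.82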